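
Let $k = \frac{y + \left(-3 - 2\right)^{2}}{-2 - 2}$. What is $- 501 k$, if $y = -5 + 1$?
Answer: $\frac{10521}{4} \approx 2630.3$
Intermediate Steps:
$y = -4$
$k = - \frac{21}{4}$ ($k = \frac{-4 + \left(-3 - 2\right)^{2}}{-2 - 2} = \frac{-4 + \left(-5\right)^{2}}{-4} = \left(-4 + 25\right) \left(- \frac{1}{4}\right) = 21 \left(- \frac{1}{4}\right) = - \frac{21}{4} \approx -5.25$)
$- 501 k = \left(-501\right) \left(- \frac{21}{4}\right) = \frac{10521}{4}$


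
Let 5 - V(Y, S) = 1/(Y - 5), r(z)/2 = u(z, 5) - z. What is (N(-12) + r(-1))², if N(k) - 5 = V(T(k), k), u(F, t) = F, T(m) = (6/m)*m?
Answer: 81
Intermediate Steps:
T(m) = 6
r(z) = 0 (r(z) = 2*(z - z) = 2*0 = 0)
V(Y, S) = 5 - 1/(-5 + Y) (V(Y, S) = 5 - 1/(Y - 5) = 5 - 1/(-5 + Y))
N(k) = 9 (N(k) = 5 + (-26 + 5*6)/(-5 + 6) = 5 + (-26 + 30)/1 = 5 + 1*4 = 5 + 4 = 9)
(N(-12) + r(-1))² = (9 + 0)² = 9² = 81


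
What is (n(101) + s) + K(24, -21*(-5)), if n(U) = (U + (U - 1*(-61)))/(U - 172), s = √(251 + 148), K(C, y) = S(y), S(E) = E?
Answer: 7192/71 + √399 ≈ 121.27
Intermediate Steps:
K(C, y) = y
s = √399 ≈ 19.975
n(U) = (61 + 2*U)/(-172 + U) (n(U) = (U + (U + 61))/(-172 + U) = (U + (61 + U))/(-172 + U) = (61 + 2*U)/(-172 + U))
(n(101) + s) + K(24, -21*(-5)) = ((61 + 2*101)/(-172 + 101) + √399) - 21*(-5) = ((61 + 202)/(-71) + √399) + 105 = (-1/71*263 + √399) + 105 = (-263/71 + √399) + 105 = 7192/71 + √399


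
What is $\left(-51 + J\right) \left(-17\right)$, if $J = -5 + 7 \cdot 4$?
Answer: $476$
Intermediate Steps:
$J = 23$ ($J = -5 + 28 = 23$)
$\left(-51 + J\right) \left(-17\right) = \left(-51 + 23\right) \left(-17\right) = \left(-28\right) \left(-17\right) = 476$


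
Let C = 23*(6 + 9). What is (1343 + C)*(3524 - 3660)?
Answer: -229568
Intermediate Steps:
C = 345 (C = 23*15 = 345)
(1343 + C)*(3524 - 3660) = (1343 + 345)*(3524 - 3660) = 1688*(-136) = -229568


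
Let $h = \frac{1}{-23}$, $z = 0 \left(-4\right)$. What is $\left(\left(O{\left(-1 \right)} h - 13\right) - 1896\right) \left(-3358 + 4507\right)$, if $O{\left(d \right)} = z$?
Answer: $-2193441$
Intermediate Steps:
$z = 0$
$O{\left(d \right)} = 0$
$h = - \frac{1}{23} \approx -0.043478$
$\left(\left(O{\left(-1 \right)} h - 13\right) - 1896\right) \left(-3358 + 4507\right) = \left(\left(0 \left(- \frac{1}{23}\right) - 13\right) - 1896\right) \left(-3358 + 4507\right) = \left(\left(0 - 13\right) - 1896\right) 1149 = \left(-13 - 1896\right) 1149 = \left(-1909\right) 1149 = -2193441$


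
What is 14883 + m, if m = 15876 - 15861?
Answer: 14898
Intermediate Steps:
m = 15
14883 + m = 14883 + 15 = 14898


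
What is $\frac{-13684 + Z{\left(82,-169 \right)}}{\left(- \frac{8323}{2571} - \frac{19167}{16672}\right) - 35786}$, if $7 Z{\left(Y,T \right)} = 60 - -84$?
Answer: $\frac{4099656870528}{10738761859315} \approx 0.38176$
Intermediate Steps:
$Z{\left(Y,T \right)} = \frac{144}{7}$ ($Z{\left(Y,T \right)} = \frac{60 - -84}{7} = \frac{60 + 84}{7} = \frac{1}{7} \cdot 144 = \frac{144}{7}$)
$\frac{-13684 + Z{\left(82,-169 \right)}}{\left(- \frac{8323}{2571} - \frac{19167}{16672}\right) - 35786} = \frac{-13684 + \frac{144}{7}}{\left(- \frac{8323}{2571} - \frac{19167}{16672}\right) - 35786} = - \frac{95644}{7 \left(\left(\left(-8323\right) \frac{1}{2571} - \frac{19167}{16672}\right) - 35786\right)} = - \frac{95644}{7 \left(\left(- \frac{8323}{2571} - \frac{19167}{16672}\right) - 35786\right)} = - \frac{95644}{7 \left(- \frac{188039413}{42863712} - 35786\right)} = - \frac{95644}{7 \left(- \frac{1534108837045}{42863712}\right)} = \left(- \frac{95644}{7}\right) \left(- \frac{42863712}{1534108837045}\right) = \frac{4099656870528}{10738761859315}$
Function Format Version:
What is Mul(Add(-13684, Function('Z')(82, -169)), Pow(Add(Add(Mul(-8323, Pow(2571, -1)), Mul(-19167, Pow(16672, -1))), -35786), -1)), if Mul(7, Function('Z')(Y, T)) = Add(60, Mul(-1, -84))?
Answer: Rational(4099656870528, 10738761859315) ≈ 0.38176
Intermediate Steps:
Function('Z')(Y, T) = Rational(144, 7) (Function('Z')(Y, T) = Mul(Rational(1, 7), Add(60, Mul(-1, -84))) = Mul(Rational(1, 7), Add(60, 84)) = Mul(Rational(1, 7), 144) = Rational(144, 7))
Mul(Add(-13684, Function('Z')(82, -169)), Pow(Add(Add(Mul(-8323, Pow(2571, -1)), Mul(-19167, Pow(16672, -1))), -35786), -1)) = Mul(Add(-13684, Rational(144, 7)), Pow(Add(Add(Mul(-8323, Pow(2571, -1)), Mul(-19167, Pow(16672, -1))), -35786), -1)) = Mul(Rational(-95644, 7), Pow(Add(Add(Mul(-8323, Rational(1, 2571)), Mul(-19167, Rational(1, 16672))), -35786), -1)) = Mul(Rational(-95644, 7), Pow(Add(Add(Rational(-8323, 2571), Rational(-19167, 16672)), -35786), -1)) = Mul(Rational(-95644, 7), Pow(Add(Rational(-188039413, 42863712), -35786), -1)) = Mul(Rational(-95644, 7), Pow(Rational(-1534108837045, 42863712), -1)) = Mul(Rational(-95644, 7), Rational(-42863712, 1534108837045)) = Rational(4099656870528, 10738761859315)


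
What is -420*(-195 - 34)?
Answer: 96180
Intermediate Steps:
-420*(-195 - 34) = -420*(-229) = 96180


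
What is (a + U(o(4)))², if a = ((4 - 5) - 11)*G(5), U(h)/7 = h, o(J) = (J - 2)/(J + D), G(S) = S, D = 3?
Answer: 3364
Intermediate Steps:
o(J) = (-2 + J)/(3 + J) (o(J) = (J - 2)/(J + 3) = (-2 + J)/(3 + J))
U(h) = 7*h
a = -60 (a = ((4 - 5) - 11)*5 = (-1 - 11)*5 = -12*5 = -60)
(a + U(o(4)))² = (-60 + 7*((-2 + 4)/(3 + 4)))² = (-60 + 7*(2/7))² = (-60 + 2)² = (-58)² = 3364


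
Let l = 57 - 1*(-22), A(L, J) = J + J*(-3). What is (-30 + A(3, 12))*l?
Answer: -4266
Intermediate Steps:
A(L, J) = -2*J (A(L, J) = J - 3*J = -2*J)
l = 79 (l = 57 + 22 = 79)
(-30 + A(3, 12))*l = (-30 - 2*12)*79 = (-30 - 24)*79 = -54*79 = -4266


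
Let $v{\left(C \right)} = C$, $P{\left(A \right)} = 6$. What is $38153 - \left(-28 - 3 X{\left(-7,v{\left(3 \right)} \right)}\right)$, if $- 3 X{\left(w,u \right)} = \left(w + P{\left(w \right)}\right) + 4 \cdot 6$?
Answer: $38158$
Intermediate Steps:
$X{\left(w,u \right)} = -10 - \frac{w}{3}$ ($X{\left(w,u \right)} = - \frac{\left(w + 6\right) + 4 \cdot 6}{3} = - \frac{\left(6 + w\right) + 24}{3} = - \frac{30 + w}{3} = -10 - \frac{w}{3}$)
$38153 - \left(-28 - 3 X{\left(-7,v{\left(3 \right)} \right)}\right) = 38153 - \left(-28 - 3 \left(-10 - - \frac{7}{3}\right)\right) = 38153 - \left(-28 - 3 \left(-10 + \frac{7}{3}\right)\right) = 38153 - \left(-28 - -23\right) = 38153 - \left(-28 + 23\right) = 38153 - -5 = 38153 + 5 = 38158$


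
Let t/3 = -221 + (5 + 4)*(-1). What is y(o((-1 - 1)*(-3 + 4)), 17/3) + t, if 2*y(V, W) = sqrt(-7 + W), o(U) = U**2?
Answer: -690 + I*sqrt(3)/3 ≈ -690.0 + 0.57735*I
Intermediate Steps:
y(V, W) = sqrt(-7 + W)/2
t = -690 (t = 3*(-221 + (5 + 4)*(-1)) = 3*(-221 + 9*(-1)) = 3*(-221 - 9) = 3*(-230) = -690)
y(o((-1 - 1)*(-3 + 4)), 17/3) + t = sqrt(-7 + 17/3)/2 - 690 = sqrt(-4/3)/2 - 690 = (2*I*sqrt(3)/3)/2 - 690 = I*sqrt(3)/3 - 690 = -690 + I*sqrt(3)/3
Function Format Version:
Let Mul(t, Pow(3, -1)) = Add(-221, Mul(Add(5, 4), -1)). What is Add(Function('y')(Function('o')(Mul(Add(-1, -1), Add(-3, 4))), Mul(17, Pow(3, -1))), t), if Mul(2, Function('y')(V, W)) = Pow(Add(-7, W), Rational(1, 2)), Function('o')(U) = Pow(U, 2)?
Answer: Add(-690, Mul(Rational(1, 3), I, Pow(3, Rational(1, 2)))) ≈ Add(-690.00, Mul(0.57735, I))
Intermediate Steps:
Function('y')(V, W) = Mul(Rational(1, 2), Pow(Add(-7, W), Rational(1, 2)))
t = -690 (t = Mul(3, Add(-221, Mul(Add(5, 4), -1))) = Mul(3, Add(-221, Mul(9, -1))) = Mul(3, Add(-221, -9)) = Mul(3, -230) = -690)
Add(Function('y')(Function('o')(Mul(Add(-1, -1), Add(-3, 4))), Mul(17, Pow(3, -1))), t) = Add(Mul(Rational(1, 2), Pow(Add(-7, Mul(17, Pow(3, -1))), Rational(1, 2))), -690) = Add(Mul(Rational(1, 2), Pow(Add(-7, Mul(17, Rational(1, 3))), Rational(1, 2))), -690) = Add(Mul(Rational(1, 2), Pow(Add(-7, Rational(17, 3)), Rational(1, 2))), -690) = Add(Mul(Rational(1, 2), Pow(Rational(-4, 3), Rational(1, 2))), -690) = Add(Mul(Rational(1, 2), Mul(Rational(2, 3), I, Pow(3, Rational(1, 2)))), -690) = Add(Mul(Rational(1, 3), I, Pow(3, Rational(1, 2))), -690) = Add(-690, Mul(Rational(1, 3), I, Pow(3, Rational(1, 2))))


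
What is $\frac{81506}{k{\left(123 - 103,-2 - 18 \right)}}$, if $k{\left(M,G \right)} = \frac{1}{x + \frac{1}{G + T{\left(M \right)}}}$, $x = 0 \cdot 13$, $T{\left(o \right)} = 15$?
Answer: $- \frac{81506}{5} \approx -16301.0$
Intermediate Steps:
$x = 0$
$k{\left(M,G \right)} = 15 + G$ ($k{\left(M,G \right)} = \frac{1}{0 + \frac{1}{G + 15}} = \frac{1}{0 + \frac{1}{15 + G}} = \frac{1}{\frac{1}{15 + G}} = 15 + G$)
$\frac{81506}{k{\left(123 - 103,-2 - 18 \right)}} = \frac{81506}{15 - 20} = \frac{81506}{-5} = 81506 \left(- \frac{1}{5}\right) = - \frac{81506}{5}$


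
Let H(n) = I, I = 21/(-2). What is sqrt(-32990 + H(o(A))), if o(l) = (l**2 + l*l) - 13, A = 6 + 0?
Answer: I*sqrt(132002)/2 ≈ 181.66*I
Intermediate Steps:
A = 6
o(l) = -13 + 2*l**2 (o(l) = (l**2 + l**2) - 13 = 2*l**2 - 13 = -13 + 2*l**2)
I = -21/2 (I = 21*(-1/2) = -21/2 ≈ -10.500)
H(n) = -21/2
sqrt(-32990 + H(o(A))) = sqrt(-32990 - 21/2) = sqrt(-66001/2) = I*sqrt(132002)/2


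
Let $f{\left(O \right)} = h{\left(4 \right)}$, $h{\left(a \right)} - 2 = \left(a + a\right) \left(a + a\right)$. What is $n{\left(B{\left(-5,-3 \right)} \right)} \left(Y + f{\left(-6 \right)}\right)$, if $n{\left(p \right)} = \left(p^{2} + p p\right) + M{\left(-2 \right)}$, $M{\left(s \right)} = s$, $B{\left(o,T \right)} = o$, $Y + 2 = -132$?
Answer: $-3264$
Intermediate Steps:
$Y = -134$ ($Y = -2 - 132 = -134$)
$h{\left(a \right)} = 2 + 4 a^{2}$ ($h{\left(a \right)} = 2 + \left(a + a\right) \left(a + a\right) = 2 + 2 a 2 a = 2 + 4 a^{2}$)
$f{\left(O \right)} = 66$ ($f{\left(O \right)} = 2 + 4 \cdot 4^{2} = 2 + 4 \cdot 16 = 2 + 64 = 66$)
$n{\left(p \right)} = -2 + 2 p^{2}$ ($n{\left(p \right)} = \left(p^{2} + p p\right) - 2 = \left(p^{2} + p^{2}\right) - 2 = 2 p^{2} - 2 = -2 + 2 p^{2}$)
$n{\left(B{\left(-5,-3 \right)} \right)} \left(Y + f{\left(-6 \right)}\right) = \left(-2 + 2 \left(-5\right)^{2}\right) \left(-134 + 66\right) = \left(-2 + 2 \cdot 25\right) \left(-68\right) = \left(-2 + 50\right) \left(-68\right) = 48 \left(-68\right) = -3264$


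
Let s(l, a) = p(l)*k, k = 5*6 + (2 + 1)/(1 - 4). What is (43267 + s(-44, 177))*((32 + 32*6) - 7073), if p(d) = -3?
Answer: -295739820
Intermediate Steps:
k = 29 (k = 30 + 3/(-3) = 30 + 3*(-⅓) = 30 - 1 = 29)
s(l, a) = -87 (s(l, a) = -3*29 = -87)
(43267 + s(-44, 177))*((32 + 32*6) - 7073) = (43267 - 87)*((32 + 32*6) - 7073) = 43180*((32 + 192) - 7073) = 43180*(224 - 7073) = 43180*(-6849) = -295739820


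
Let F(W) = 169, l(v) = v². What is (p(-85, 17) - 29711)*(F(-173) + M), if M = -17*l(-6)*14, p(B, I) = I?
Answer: 249399906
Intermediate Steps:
M = -8568 (M = -17*(-6)²*14 = -17*36*14 = -612*14 = -8568)
(p(-85, 17) - 29711)*(F(-173) + M) = (17 - 29711)*(169 - 8568) = -29694*(-8399) = 249399906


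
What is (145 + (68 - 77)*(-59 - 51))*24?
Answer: 27240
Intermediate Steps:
(145 + (68 - 77)*(-59 - 51))*24 = (145 - 9*(-110))*24 = (145 + 990)*24 = 1135*24 = 27240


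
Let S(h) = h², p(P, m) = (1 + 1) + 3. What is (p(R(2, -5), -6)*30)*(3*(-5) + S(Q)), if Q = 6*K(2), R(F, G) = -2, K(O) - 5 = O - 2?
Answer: 132750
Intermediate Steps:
K(O) = 3 + O (K(O) = 5 + (O - 2) = 5 + (-2 + O) = 3 + O)
Q = 30 (Q = 6*(3 + 2) = 6*5 = 30)
p(P, m) = 5 (p(P, m) = 2 + 3 = 5)
(p(R(2, -5), -6)*30)*(3*(-5) + S(Q)) = (5*30)*(3*(-5) + 30²) = 150*(-15 + 900) = 150*885 = 132750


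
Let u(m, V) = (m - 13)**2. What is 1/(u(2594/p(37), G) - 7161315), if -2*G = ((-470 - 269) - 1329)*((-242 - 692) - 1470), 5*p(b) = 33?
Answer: -1089/7641395354 ≈ -1.4251e-7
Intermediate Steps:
p(b) = 33/5 (p(b) = (1/5)*33 = 33/5)
G = -2485736 (G = -((-470 - 269) - 1329)*((-242 - 692) - 1470)/2 = -(-739 - 1329)*(-934 - 1470)/2 = -(-1034)*(-2404) = -1/2*4971472 = -2485736)
u(m, V) = (-13 + m)**2
1/(u(2594/p(37), G) - 7161315) = 1/((-13 + 2594/(33/5))**2 - 7161315) = 1/((-13 + 2594*(5/33))**2 - 7161315) = 1/((-13 + 12970/33)**2 - 7161315) = 1/((12541/33)**2 - 7161315) = 1/(157276681/1089 - 7161315) = 1/(-7641395354/1089) = -1089/7641395354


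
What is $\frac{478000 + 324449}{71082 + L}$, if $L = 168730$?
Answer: $\frac{802449}{239812} \approx 3.3462$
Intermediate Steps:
$\frac{478000 + 324449}{71082 + L} = \frac{478000 + 324449}{71082 + 168730} = \frac{802449}{239812}$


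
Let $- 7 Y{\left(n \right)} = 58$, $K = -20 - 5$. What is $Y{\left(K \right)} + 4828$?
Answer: $\frac{33738}{7} \approx 4819.7$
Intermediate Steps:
$K = -25$ ($K = -20 - 5 = -25$)
$Y{\left(n \right)} = - \frac{58}{7}$ ($Y{\left(n \right)} = \left(- \frac{1}{7}\right) 58 = - \frac{58}{7}$)
$Y{\left(K \right)} + 4828 = - \frac{58}{7} + 4828 = \frac{33738}{7}$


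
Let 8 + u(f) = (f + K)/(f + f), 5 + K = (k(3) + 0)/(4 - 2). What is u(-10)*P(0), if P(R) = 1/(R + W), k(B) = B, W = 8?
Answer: -293/320 ≈ -0.91562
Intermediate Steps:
K = -7/2 (K = -5 + (3 + 0)/(4 - 2) = -5 + 3/2 = -7/2 ≈ -3.5000)
P(R) = 1/(8 + R) (P(R) = 1/(R + 8) = 1/(8 + R))
u(f) = -8 + (-7/2 + f)/(2*f) (u(f) = -8 + (f - 7/2)/(f + f) = -8 + (-7/2 + f)/((2*f)) = -8 + (-7/2 + f)*(1/(2*f)) = -8 + (-7/2 + f)/(2*f))
u(-10)*P(0) = ((¼)*(-7 - 30*(-10))/(-10))/(8 + 0) = ((¼)*(-⅒)*(-7 + 300))/8 = ((¼)*(-⅒)*293)*(⅛) = -293/40*⅛ = -293/320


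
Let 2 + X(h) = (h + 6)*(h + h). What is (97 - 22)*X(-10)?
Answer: 5850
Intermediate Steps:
X(h) = -2 + 2*h*(6 + h) (X(h) = -2 + (h + 6)*(h + h) = -2 + (6 + h)*(2*h) = -2 + 2*h*(6 + h))
(97 - 22)*X(-10) = (97 - 22)*(-2 + 2*(-10)**2 + 12*(-10)) = 75*(-2 + 2*100 - 120) = 75*(-2 + 200 - 120) = 75*78 = 5850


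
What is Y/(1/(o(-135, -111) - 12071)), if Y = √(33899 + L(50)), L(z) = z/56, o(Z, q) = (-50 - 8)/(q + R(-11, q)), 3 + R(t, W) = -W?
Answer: -5165*√6644379/6 ≈ -2.2189e+6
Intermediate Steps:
R(t, W) = -3 - W
o(Z, q) = 58/3 (o(Z, q) = (-50 - 8)/(q + (-3 - q)) = -58/(-3) = -58*(-⅓) = 58/3)
L(z) = z/56 (L(z) = z*(1/56) = z/56)
Y = √6644379/14 (Y = √(33899 + (1/56)*50) = √(33899 + 25/28) = √(949197/28) = √6644379/14 ≈ 184.12)
Y/(1/(o(-135, -111) - 12071)) = (√6644379/14)/(1/(58/3 - 12071)) = (√6644379/14)/(1/(-36155/3)) = (√6644379/14)/(-3/36155) = (√6644379/14)*(-36155/3) = -5165*√6644379/6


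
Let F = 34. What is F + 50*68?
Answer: 3434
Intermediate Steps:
F + 50*68 = 34 + 50*68 = 34 + 3400 = 3434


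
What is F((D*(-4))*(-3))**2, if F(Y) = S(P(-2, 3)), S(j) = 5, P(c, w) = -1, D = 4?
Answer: 25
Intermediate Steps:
F(Y) = 5
F((D*(-4))*(-3))**2 = 5**2 = 25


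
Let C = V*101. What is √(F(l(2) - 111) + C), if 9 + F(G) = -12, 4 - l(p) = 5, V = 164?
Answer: √16543 ≈ 128.62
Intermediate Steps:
l(p) = -1 (l(p) = 4 - 1*5 = 4 - 5 = -1)
F(G) = -21 (F(G) = -9 - 12 = -21)
C = 16564 (C = 164*101 = 16564)
√(F(l(2) - 111) + C) = √(-21 + 16564) = √16543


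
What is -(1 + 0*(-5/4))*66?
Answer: -66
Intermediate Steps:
-(1 + 0*(-5/4))*66 = -(1 + 0)*66 = -66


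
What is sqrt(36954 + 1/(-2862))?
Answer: sqrt(33632426346)/954 ≈ 192.23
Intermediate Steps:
sqrt(36954 + 1/(-2862)) = sqrt(36954 - 1/2862) = sqrt(105762347/2862) = sqrt(33632426346)/954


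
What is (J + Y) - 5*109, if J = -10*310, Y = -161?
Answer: -3806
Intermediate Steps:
J = -3100
(J + Y) - 5*109 = (-3100 - 161) - 5*109 = -3261 - 545 = -3806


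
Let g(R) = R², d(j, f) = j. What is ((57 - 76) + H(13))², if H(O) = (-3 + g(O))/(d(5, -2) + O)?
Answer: 7744/81 ≈ 95.605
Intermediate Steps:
H(O) = (-3 + O²)/(5 + O)
((57 - 76) + H(13))² = ((57 - 76) + (-3 + 13²)/(5 + 13))² = (-19 + (-3 + 169)/18)² = (-19 + (1/18)*166)² = (-19 + 83/9)² = (-88/9)² = 7744/81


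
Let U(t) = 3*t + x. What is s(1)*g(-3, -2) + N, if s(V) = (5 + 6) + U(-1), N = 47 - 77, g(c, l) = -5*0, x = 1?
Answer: -30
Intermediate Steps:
U(t) = 1 + 3*t (U(t) = 3*t + 1 = 1 + 3*t)
g(c, l) = 0
N = -30
s(V) = 9 (s(V) = (5 + 6) + (1 + 3*(-1)) = 11 + (1 - 3) = 11 - 2 = 9)
s(1)*g(-3, -2) + N = 9*0 - 30 = 0 - 30 = -30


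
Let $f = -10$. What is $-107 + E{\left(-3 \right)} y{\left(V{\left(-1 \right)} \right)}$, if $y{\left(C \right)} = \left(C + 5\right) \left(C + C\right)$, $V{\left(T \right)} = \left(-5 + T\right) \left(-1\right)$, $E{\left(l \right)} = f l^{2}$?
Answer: $-11987$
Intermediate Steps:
$E{\left(l \right)} = - 10 l^{2}$
$V{\left(T \right)} = 5 - T$
$y{\left(C \right)} = 2 C \left(5 + C\right)$ ($y{\left(C \right)} = \left(5 + C\right) 2 C = 2 C \left(5 + C\right)$)
$-107 + E{\left(-3 \right)} y{\left(V{\left(-1 \right)} \right)} = -107 + - 10 \left(-3\right)^{2} \cdot 2 \left(5 - -1\right) \left(5 + \left(5 - -1\right)\right) = -107 + \left(-10\right) 9 \cdot 2 \left(5 + 1\right) \left(5 + \left(5 + 1\right)\right) = -107 - 90 \cdot 2 \cdot 6 \left(5 + 6\right) = -107 - 90 \cdot 2 \cdot 6 \cdot 11 = -107 - 11880 = -11987$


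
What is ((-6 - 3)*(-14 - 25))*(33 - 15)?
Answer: 6318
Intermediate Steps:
((-6 - 3)*(-14 - 25))*(33 - 15) = -9*(-39)*18 = 351*18 = 6318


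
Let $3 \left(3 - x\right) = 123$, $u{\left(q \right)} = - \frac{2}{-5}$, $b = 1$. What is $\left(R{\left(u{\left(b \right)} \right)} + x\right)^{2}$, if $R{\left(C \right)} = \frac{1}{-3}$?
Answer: $\frac{13225}{9} \approx 1469.4$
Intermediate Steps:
$u{\left(q \right)} = \frac{2}{5}$ ($u{\left(q \right)} = \left(-2\right) \left(- \frac{1}{5}\right) = \frac{2}{5}$)
$R{\left(C \right)} = - \frac{1}{3}$
$x = -38$ ($x = 3 - 41 = -38$)
$\left(R{\left(u{\left(b \right)} \right)} + x\right)^{2} = \left(- \frac{1}{3} - 38\right)^{2} = \left(- \frac{115}{3}\right)^{2} = \frac{13225}{9}$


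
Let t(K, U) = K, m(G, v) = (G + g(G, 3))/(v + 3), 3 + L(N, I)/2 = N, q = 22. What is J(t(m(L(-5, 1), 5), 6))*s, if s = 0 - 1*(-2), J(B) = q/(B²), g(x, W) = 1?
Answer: 2816/225 ≈ 12.516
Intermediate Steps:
L(N, I) = -6 + 2*N
m(G, v) = (1 + G)/(3 + v) (m(G, v) = (G + 1)/(v + 3) = (1 + G)/(3 + v))
J(B) = 22/B² (J(B) = 22/(B²) = 22/B²)
s = 2 (s = 0 + 2 = 2)
J(t(m(L(-5, 1), 5), 6))*s = (22/((1 + (-6 + 2*(-5)))/(3 + 5))²)*2 = (22/((1 + (-6 - 10))/8)²)*2 = (22/((1 - 16)/8)²)*2 = (22/((⅛)*(-15))²)*2 = (22/(-15/8)²)*2 = (22*(64/225))*2 = (1408/225)*2 = 2816/225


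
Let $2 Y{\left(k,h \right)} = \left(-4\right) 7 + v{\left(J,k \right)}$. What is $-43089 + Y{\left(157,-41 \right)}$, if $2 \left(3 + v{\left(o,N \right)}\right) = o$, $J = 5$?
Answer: $- \frac{172413}{4} \approx -43103.0$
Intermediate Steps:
$v{\left(o,N \right)} = -3 + \frac{o}{2}$
$Y{\left(k,h \right)} = - \frac{57}{4}$ ($Y{\left(k,h \right)} = \frac{\left(-4\right) 7 + \left(-3 + \frac{1}{2} \cdot 5\right)}{2} = \frac{-28 + \left(-3 + \frac{5}{2}\right)}{2} = \frac{-28 - \frac{1}{2}}{2} = \frac{1}{2} \left(- \frac{57}{2}\right) = - \frac{57}{4}$)
$-43089 + Y{\left(157,-41 \right)} = -43089 - \frac{57}{4} = - \frac{172413}{4}$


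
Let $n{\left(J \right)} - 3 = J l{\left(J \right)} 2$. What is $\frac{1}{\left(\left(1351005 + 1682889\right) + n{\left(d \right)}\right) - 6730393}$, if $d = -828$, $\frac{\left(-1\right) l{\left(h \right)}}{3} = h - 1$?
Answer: $- \frac{1}{7814968} \approx -1.2796 \cdot 10^{-7}$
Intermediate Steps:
$l{\left(h \right)} = 3 - 3 h$ ($l{\left(h \right)} = - 3 \left(h - 1\right) = - 3 \left(-1 + h\right) = 3 - 3 h$)
$n{\left(J \right)} = 3 + 2 J \left(3 - 3 J\right)$ ($n{\left(J \right)} = 3 + J \left(3 - 3 J\right) 2 = 3 + 2 J \left(3 - 3 J\right)$)
$\frac{1}{\left(\left(1351005 + 1682889\right) + n{\left(d \right)}\right) - 6730393} = \frac{1}{\left(\left(1351005 + 1682889\right) + \left(3 - - 4968 \left(-1 - 828\right)\right)\right) - 6730393} = \frac{1}{\left(3033894 + \left(3 - \left(-4968\right) \left(-829\right)\right)\right) - 6730393} = \frac{1}{\left(3033894 + \left(3 - 4118472\right)\right) - 6730393} = \frac{1}{\left(3033894 - 4118469\right) - 6730393} = \frac{1}{-1084575 - 6730393} = \frac{1}{-7814968} = - \frac{1}{7814968}$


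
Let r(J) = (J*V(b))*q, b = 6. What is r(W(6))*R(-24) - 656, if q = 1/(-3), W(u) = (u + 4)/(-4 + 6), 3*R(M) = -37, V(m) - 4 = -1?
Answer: -1783/3 ≈ -594.33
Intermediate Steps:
V(m) = 3 (V(m) = 4 - 1 = 3)
R(M) = -37/3 (R(M) = (1/3)*(-37) = -37/3)
W(u) = 2 + u/2 (W(u) = (4 + u)/2 = (4 + u)*(1/2) = 2 + u/2)
q = -1/3 (q = 1*(-1/3) = -1/3 ≈ -0.33333)
r(J) = -J (r(J) = (J*3)*(-1/3) = (3*J)*(-1/3) = -J)
r(W(6))*R(-24) - 656 = -(2 + (1/2)*6)*(-37/3) - 656 = -(2 + 3)*(-37/3) - 656 = -1*5*(-37/3) - 656 = -5*(-37/3) - 656 = 185/3 - 656 = -1783/3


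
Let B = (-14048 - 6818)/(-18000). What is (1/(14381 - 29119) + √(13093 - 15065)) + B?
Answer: 76876277/66321000 + 2*I*√493 ≈ 1.1592 + 44.407*I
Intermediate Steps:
B = 10433/9000 (B = -20866*(-1/18000) = 10433/9000 ≈ 1.1592)
(1/(14381 - 29119) + √(13093 - 15065)) + B = (1/(14381 - 29119) + √(13093 - 15065)) + 10433/9000 = (1/(-14738) + √(-1972)) + 10433/9000 = (-1/14738 + 2*I*√493) + 10433/9000 = 76876277/66321000 + 2*I*√493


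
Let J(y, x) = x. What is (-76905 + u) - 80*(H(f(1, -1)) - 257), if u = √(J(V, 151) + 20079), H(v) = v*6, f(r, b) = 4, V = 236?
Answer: -58265 + 17*√70 ≈ -58123.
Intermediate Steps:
H(v) = 6*v
u = 17*√70 (u = √(151 + 20079) = √20230 = 17*√70 ≈ 142.23)
(-76905 + u) - 80*(H(f(1, -1)) - 257) = (-76905 + 17*√70) - 80*(6*4 - 257) = (-76905 + 17*√70) - 80*(24 - 257) = (-76905 + 17*√70) - 80*(-233) = (-76905 + 17*√70) + 18640 = -58265 + 17*√70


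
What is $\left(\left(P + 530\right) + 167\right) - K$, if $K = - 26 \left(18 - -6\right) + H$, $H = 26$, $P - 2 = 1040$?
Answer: $2337$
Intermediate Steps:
$P = 1042$ ($P = 2 + 1040 = 1042$)
$K = -598$ ($K = - 26 \left(18 - -6\right) + 26 = - 26 \left(18 + 6\right) + 26 = \left(-26\right) 24 + 26 = -624 + 26 = -598$)
$\left(\left(P + 530\right) + 167\right) - K = \left(\left(1042 + 530\right) + 167\right) - -598 = \left(1572 + 167\right) + 598 = 1739 + 598 = 2337$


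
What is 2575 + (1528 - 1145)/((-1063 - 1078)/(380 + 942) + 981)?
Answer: 3334464401/1294741 ≈ 2575.4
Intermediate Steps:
2575 + (1528 - 1145)/((-1063 - 1078)/(380 + 942) + 981) = 2575 + 383/(-2141/1322 + 981) = 2575 + 383/(1294741/1322) = 2575 + 383*(1322/1294741) = 2575 + 506326/1294741 = 3334464401/1294741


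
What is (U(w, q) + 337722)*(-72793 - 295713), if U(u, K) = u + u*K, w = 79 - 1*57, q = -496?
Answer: -120439552992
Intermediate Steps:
w = 22 (w = 79 - 57 = 22)
U(u, K) = u + K*u
(U(w, q) + 337722)*(-72793 - 295713) = (22*(1 - 496) + 337722)*(-72793 - 295713) = (22*(-495) + 337722)*(-368506) = (-10890 + 337722)*(-368506) = 326832*(-368506) = -120439552992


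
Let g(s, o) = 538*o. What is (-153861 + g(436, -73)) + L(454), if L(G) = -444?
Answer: -193579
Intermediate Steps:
(-153861 + g(436, -73)) + L(454) = (-153861 + 538*(-73)) - 444 = (-153861 - 39274) - 444 = -193135 - 444 = -193579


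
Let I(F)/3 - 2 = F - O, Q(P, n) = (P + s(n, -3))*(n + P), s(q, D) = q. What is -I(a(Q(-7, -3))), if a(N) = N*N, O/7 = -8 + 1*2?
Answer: -30132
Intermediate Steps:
O = -42 (O = 7*(-8 + 1*2) = 7*(-8 + 2) = 7*(-6) = -42)
Q(P, n) = (P + n)² (Q(P, n) = (P + n)*(n + P) = (P + n)*(P + n) = (P + n)²)
a(N) = N²
I(F) = 132 + 3*F (I(F) = 6 + 3*(F - 1*(-42)) = 6 + 3*(F + 42) = 6 + 3*(42 + F) = 6 + (126 + 3*F) = 132 + 3*F)
-I(a(Q(-7, -3))) = -(132 + 3*((-7)² + (-3)² + 2*(-7)*(-3))²) = -(132 + 3*(49 + 9 + 42)²) = -(132 + 3*100²) = -(132 + 3*10000) = -(132 + 30000) = -1*30132 = -30132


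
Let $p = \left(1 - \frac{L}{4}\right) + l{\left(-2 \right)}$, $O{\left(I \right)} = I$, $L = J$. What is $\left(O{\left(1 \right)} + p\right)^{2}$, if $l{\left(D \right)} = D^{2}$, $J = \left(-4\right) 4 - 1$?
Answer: $\frac{1681}{16} \approx 105.06$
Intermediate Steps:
$J = -17$ ($J = -16 - 1 = -17$)
$L = -17$
$p = \frac{37}{4}$ ($p = \left(1 - - \frac{17}{4}\right) + \left(-2\right)^{2} = \left(1 - \left(-17\right) \frac{1}{4}\right) + 4 = \left(1 - - \frac{17}{4}\right) + 4 = \left(1 + \frac{17}{4}\right) + 4 = \frac{21}{4} + 4 = \frac{37}{4} \approx 9.25$)
$\left(O{\left(1 \right)} + p\right)^{2} = \left(1 + \frac{37}{4}\right)^{2} = \left(\frac{41}{4}\right)^{2} = \frac{1681}{16}$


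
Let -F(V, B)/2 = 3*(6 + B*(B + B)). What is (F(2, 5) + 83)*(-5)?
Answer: 1265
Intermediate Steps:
F(V, B) = -36 - 12*B**2 (F(V, B) = -6*(6 + B*(B + B)) = -6*(6 + B*(2*B)) = -6*(6 + 2*B**2) = -2*(18 + 6*B**2) = -36 - 12*B**2)
(F(2, 5) + 83)*(-5) = ((-36 - 12*5**2) + 83)*(-5) = ((-36 - 12*25) + 83)*(-5) = ((-36 - 300) + 83)*(-5) = (-336 + 83)*(-5) = -253*(-5) = 1265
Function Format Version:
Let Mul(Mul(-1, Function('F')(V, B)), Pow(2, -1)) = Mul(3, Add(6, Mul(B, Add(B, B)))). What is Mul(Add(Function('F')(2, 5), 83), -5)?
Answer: 1265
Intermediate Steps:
Function('F')(V, B) = Add(-36, Mul(-12, Pow(B, 2))) (Function('F')(V, B) = Mul(-2, Mul(3, Add(6, Mul(B, Add(B, B))))) = Mul(-2, Mul(3, Add(6, Mul(B, Mul(2, B))))) = Mul(-2, Mul(3, Add(6, Mul(2, Pow(B, 2))))) = Mul(-2, Add(18, Mul(6, Pow(B, 2)))) = Add(-36, Mul(-12, Pow(B, 2))))
Mul(Add(Function('F')(2, 5), 83), -5) = Mul(Add(Add(-36, Mul(-12, Pow(5, 2))), 83), -5) = Mul(Add(Add(-36, Mul(-12, 25)), 83), -5) = Mul(Add(Add(-36, -300), 83), -5) = Mul(Add(-336, 83), -5) = Mul(-253, -5) = 1265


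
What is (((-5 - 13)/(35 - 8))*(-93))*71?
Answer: 4402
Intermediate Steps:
(((-5 - 13)/(35 - 8))*(-93))*71 = (-18/27*(-93))*71 = (-18*1/27*(-93))*71 = -2/3*(-93)*71 = 62*71 = 4402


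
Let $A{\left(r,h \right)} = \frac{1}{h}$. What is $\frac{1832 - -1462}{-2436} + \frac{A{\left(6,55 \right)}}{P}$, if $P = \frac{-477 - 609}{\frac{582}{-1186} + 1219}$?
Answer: $- \frac{9869442733}{7190237670} \approx -1.3726$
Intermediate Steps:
$P = - \frac{321999}{361288}$ ($P = - \frac{1086}{582 \left(- \frac{1}{1186}\right) + 1219} = - \frac{1086}{- \frac{291}{593} + 1219} = - \frac{1086}{\frac{722576}{593}} = \left(-1086\right) \frac{593}{722576} = - \frac{321999}{361288} \approx -0.89125$)
$\frac{1832 - -1462}{-2436} + \frac{A{\left(6,55 \right)}}{P} = \frac{1832 - -1462}{-2436} + \frac{1}{55 \left(- \frac{321999}{361288}\right)} = \left(1832 + 1462\right) \left(- \frac{1}{2436}\right) + \frac{1}{55} \left(- \frac{361288}{321999}\right) = 3294 \left(- \frac{1}{2436}\right) - \frac{361288}{17709945} = - \frac{549}{406} - \frac{361288}{17709945} = - \frac{9869442733}{7190237670}$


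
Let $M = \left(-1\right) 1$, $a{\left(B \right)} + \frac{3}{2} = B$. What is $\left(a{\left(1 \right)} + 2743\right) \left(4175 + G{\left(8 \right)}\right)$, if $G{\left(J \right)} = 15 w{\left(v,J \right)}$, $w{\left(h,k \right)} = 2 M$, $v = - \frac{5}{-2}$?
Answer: $\frac{22735325}{2} \approx 1.1368 \cdot 10^{7}$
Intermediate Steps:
$a{\left(B \right)} = - \frac{3}{2} + B$
$M = -1$
$v = \frac{5}{2}$ ($v = \left(-5\right) \left(- \frac{1}{2}\right) = \frac{5}{2} \approx 2.5$)
$w{\left(h,k \right)} = -2$ ($w{\left(h,k \right)} = 2 \left(-1\right) = -2$)
$G{\left(J \right)} = -30$ ($G{\left(J \right)} = 15 \left(-2\right) = -30$)
$\left(a{\left(1 \right)} + 2743\right) \left(4175 + G{\left(8 \right)}\right) = \left(\left(- \frac{3}{2} + 1\right) + 2743\right) \left(4175 - 30\right) = \left(- \frac{1}{2} + 2743\right) 4145 = \frac{5485}{2} \cdot 4145 = \frac{22735325}{2}$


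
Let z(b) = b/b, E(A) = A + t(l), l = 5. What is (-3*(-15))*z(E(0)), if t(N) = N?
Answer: 45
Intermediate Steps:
E(A) = 5 + A (E(A) = A + 5 = 5 + A)
z(b) = 1
(-3*(-15))*z(E(0)) = -3*(-15)*1 = 45*1 = 45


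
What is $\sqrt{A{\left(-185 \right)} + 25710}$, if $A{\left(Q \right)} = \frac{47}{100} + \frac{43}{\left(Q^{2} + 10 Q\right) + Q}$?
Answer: $\frac{\sqrt{26641090127337}}{32190} \approx 160.34$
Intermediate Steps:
$A{\left(Q \right)} = \frac{47}{100} + \frac{43}{Q^{2} + 11 Q}$ ($A{\left(Q \right)} = 47 \cdot \frac{1}{100} + \frac{43}{Q^{2} + 11 Q} = \frac{47}{100} + \frac{43}{Q^{2} + 11 Q}$)
$\sqrt{A{\left(-185 \right)} + 25710} = \sqrt{\frac{4300 + 47 \left(-185\right)^{2} + 517 \left(-185\right)}{100 \left(-185\right) \left(11 - 185\right)} + 25710} = \sqrt{\frac{1}{100} \left(- \frac{1}{185}\right) \frac{1}{-174} \left(4300 + 47 \cdot 34225 - 95645\right) + 25710} = \sqrt{\frac{1}{100} \left(- \frac{1}{185}\right) \left(- \frac{1}{174}\right) \left(4300 + 1608575 - 95645\right) + 25710} = \sqrt{\frac{1}{100} \left(- \frac{1}{185}\right) \left(- \frac{1}{174}\right) 1517230 + 25710} = \sqrt{\frac{151723}{321900} + 25710} = \sqrt{\frac{8276200723}{321900}} = \frac{\sqrt{26641090127337}}{32190}$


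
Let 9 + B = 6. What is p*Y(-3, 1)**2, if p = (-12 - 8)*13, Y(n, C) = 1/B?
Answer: -260/9 ≈ -28.889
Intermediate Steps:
B = -3 (B = -9 + 6 = -3)
Y(n, C) = -1/3 (Y(n, C) = 1/(-3) = -1/3)
p = -260 (p = -20*13 = -260)
p*Y(-3, 1)**2 = -260*(-1/3)**2 = -260*1/9 = -260/9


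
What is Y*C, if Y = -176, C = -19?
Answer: 3344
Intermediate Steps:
Y*C = -176*(-19) = 3344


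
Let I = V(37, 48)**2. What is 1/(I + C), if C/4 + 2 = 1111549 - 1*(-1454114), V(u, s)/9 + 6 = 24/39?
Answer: 169/1734783736 ≈ 9.7418e-8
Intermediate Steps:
V(u, s) = -630/13 (V(u, s) = -54 + 9*(24/39) = -54 + 9*(24*(1/39)) = -54 + 9*(8/13) = -54 + 72/13 = -630/13)
I = 396900/169 (I = (-630/13)**2 = 396900/169 ≈ 2348.5)
C = 10262644 (C = -8 + 4*(1111549 - 1*(-1454114)) = -8 + 4*(1111549 + 1454114) = -8 + 4*2565663 = -8 + 10262652 = 10262644)
1/(I + C) = 1/(396900/169 + 10262644) = 1/(1734783736/169) = 169/1734783736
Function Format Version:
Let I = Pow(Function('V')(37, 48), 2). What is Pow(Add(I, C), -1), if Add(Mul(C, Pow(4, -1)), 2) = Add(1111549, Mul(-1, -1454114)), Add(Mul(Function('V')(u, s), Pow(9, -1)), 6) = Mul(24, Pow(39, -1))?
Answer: Rational(169, 1734783736) ≈ 9.7418e-8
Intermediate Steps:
Function('V')(u, s) = Rational(-630, 13) (Function('V')(u, s) = Add(-54, Mul(9, Mul(24, Pow(39, -1)))) = Add(-54, Mul(9, Mul(24, Rational(1, 39)))) = Add(-54, Mul(9, Rational(8, 13))) = Add(-54, Rational(72, 13)) = Rational(-630, 13))
I = Rational(396900, 169) (I = Pow(Rational(-630, 13), 2) = Rational(396900, 169) ≈ 2348.5)
C = 10262644 (C = Add(-8, Mul(4, Add(1111549, Mul(-1, -1454114)))) = Add(-8, Mul(4, Add(1111549, 1454114))) = Add(-8, Mul(4, 2565663)) = Add(-8, 10262652) = 10262644)
Pow(Add(I, C), -1) = Pow(Add(Rational(396900, 169), 10262644), -1) = Pow(Rational(1734783736, 169), -1) = Rational(169, 1734783736)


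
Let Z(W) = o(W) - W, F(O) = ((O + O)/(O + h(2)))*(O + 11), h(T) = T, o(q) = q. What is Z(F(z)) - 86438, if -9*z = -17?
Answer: -86438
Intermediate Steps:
z = 17/9 (z = -⅑*(-17) = 17/9 ≈ 1.8889)
F(O) = 2*O*(11 + O)/(2 + O) (F(O) = ((O + O)/(O + 2))*(O + 11) = ((2*O)/(2 + O))*(11 + O) = (2*O/(2 + O))*(11 + O) = 2*O*(11 + O)/(2 + O))
Z(W) = 0 (Z(W) = W - W = 0)
Z(F(z)) - 86438 = 0 - 86438 = -86438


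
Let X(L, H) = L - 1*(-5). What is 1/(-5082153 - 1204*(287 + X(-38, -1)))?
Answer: -1/5387969 ≈ -1.8560e-7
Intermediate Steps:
X(L, H) = 5 + L (X(L, H) = L + 5 = 5 + L)
1/(-5082153 - 1204*(287 + X(-38, -1))) = 1/(-5082153 - 1204*(287 + (5 - 38))) = 1/(-5082153 - 1204*(287 - 33)) = 1/(-5082153 - 1204*254) = 1/(-5082153 - 305816) = 1/(-5387969) = -1/5387969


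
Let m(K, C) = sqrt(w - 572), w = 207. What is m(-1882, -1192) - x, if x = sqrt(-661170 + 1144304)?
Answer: -sqrt(483134) + I*sqrt(365) ≈ -695.08 + 19.105*I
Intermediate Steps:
x = sqrt(483134) ≈ 695.08
m(K, C) = I*sqrt(365) (m(K, C) = sqrt(207 - 572) = sqrt(-365) = I*sqrt(365))
m(-1882, -1192) - x = I*sqrt(365) - sqrt(483134) = -sqrt(483134) + I*sqrt(365)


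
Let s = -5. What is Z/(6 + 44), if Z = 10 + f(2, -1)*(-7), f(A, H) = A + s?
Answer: 31/50 ≈ 0.62000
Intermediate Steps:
f(A, H) = -5 + A (f(A, H) = A - 5 = -5 + A)
Z = 31 (Z = 10 + (-5 + 2)*(-7) = 10 - 3*(-7) = 10 + 21 = 31)
Z/(6 + 44) = 31/(6 + 44) = 31/50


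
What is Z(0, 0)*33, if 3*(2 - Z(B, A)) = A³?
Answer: 66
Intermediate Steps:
Z(B, A) = 2 - A³/3
Z(0, 0)*33 = (2 - ⅓*0³)*33 = (2 - ⅓*0)*33 = (2 + 0)*33 = 2*33 = 66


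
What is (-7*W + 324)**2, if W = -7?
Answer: 139129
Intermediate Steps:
(-7*W + 324)**2 = (-7*(-7) + 324)**2 = (49 + 324)**2 = 373**2 = 139129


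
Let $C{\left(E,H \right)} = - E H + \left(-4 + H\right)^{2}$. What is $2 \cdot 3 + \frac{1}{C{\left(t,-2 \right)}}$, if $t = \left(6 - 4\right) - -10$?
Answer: $\frac{361}{60} \approx 6.0167$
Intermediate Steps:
$t = 12$ ($t = 2 + 10 = 12$)
$C{\left(E,H \right)} = \left(-4 + H\right)^{2} - E H$ ($C{\left(E,H \right)} = - E H + \left(-4 + H\right)^{2} = \left(-4 + H\right)^{2} - E H$)
$2 \cdot 3 + \frac{1}{C{\left(t,-2 \right)}} = 2 \cdot 3 + \frac{1}{\left(-4 - 2\right)^{2} - 12 \left(-2\right)} = 6 + \frac{1}{\left(-6\right)^{2} + 24} = 6 + \frac{1}{36 + 24} = 6 + \frac{1}{60} = \frac{361}{60}$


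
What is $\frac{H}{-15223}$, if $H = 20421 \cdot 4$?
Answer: $- \frac{81684}{15223} \approx -5.3658$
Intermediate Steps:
$H = 81684$
$\frac{H}{-15223} = \frac{81684}{-15223} = 81684 \left(- \frac{1}{15223}\right) = - \frac{81684}{15223}$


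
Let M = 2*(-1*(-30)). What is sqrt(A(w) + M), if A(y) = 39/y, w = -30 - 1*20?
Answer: 3*sqrt(658)/10 ≈ 7.6954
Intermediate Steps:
w = -50 (w = -30 - 20 = -50)
M = 60 (M = 2*30 = 60)
sqrt(A(w) + M) = sqrt(39/(-50) + 60) = sqrt(39*(-1/50) + 60) = sqrt(-39/50 + 60) = sqrt(2961/50) = 3*sqrt(658)/10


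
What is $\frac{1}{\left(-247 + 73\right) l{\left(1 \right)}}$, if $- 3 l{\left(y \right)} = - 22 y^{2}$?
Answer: $- \frac{1}{1276} \approx -0.0007837$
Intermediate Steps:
$l{\left(y \right)} = \frac{22 y^{2}}{3}$ ($l{\left(y \right)} = - \frac{\left(-22\right) y^{2}}{3} = \frac{22 y^{2}}{3}$)
$\frac{1}{\left(-247 + 73\right) l{\left(1 \right)}} = \frac{1}{\left(-247 + 73\right) \frac{22 \cdot 1^{2}}{3}} = \frac{1}{\left(-174\right) \frac{22}{3} \cdot 1} = \frac{1}{\left(-174\right) \frac{22}{3}} = \frac{1}{-1276} = - \frac{1}{1276}$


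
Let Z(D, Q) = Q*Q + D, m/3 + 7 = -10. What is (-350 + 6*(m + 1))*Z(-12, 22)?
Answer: -306800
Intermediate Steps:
m = -51 (m = -21 + 3*(-10) = -21 - 30 = -51)
Z(D, Q) = D + Q**2 (Z(D, Q) = Q**2 + D = D + Q**2)
(-350 + 6*(m + 1))*Z(-12, 22) = (-350 + 6*(-51 + 1))*(-12 + 22**2) = (-350 + 6*(-50))*(-12 + 484) = (-350 - 300)*472 = -650*472 = -306800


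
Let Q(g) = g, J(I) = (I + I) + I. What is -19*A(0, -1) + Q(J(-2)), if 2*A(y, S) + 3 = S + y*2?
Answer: 32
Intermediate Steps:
J(I) = 3*I (J(I) = 2*I + I = 3*I)
A(y, S) = -3/2 + y + S/2 (A(y, S) = -3/2 + (S + y*2)/2 = -3/2 + (S + 2*y)/2 = -3/2 + (y + S/2) = -3/2 + y + S/2)
-19*A(0, -1) + Q(J(-2)) = -19*(-3/2 + 0 + (½)*(-1)) + 3*(-2) = -19*(-3/2 + 0 - ½) - 6 = -19*(-2) - 6 = 38 - 6 = 32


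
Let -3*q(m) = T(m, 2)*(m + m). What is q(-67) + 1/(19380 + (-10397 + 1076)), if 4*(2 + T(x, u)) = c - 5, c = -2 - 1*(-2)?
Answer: -973487/6706 ≈ -145.17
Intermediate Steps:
c = 0 (c = -2 + 2 = 0)
T(x, u) = -13/4 (T(x, u) = -2 + (0 - 5)/4 = -2 + (¼)*(-5) = -2 - 5/4 = -13/4)
q(m) = 13*m/6 (q(m) = -(-13)*(m + m)/12 = -(-13)*2*m/12 = -(-13)*m/6 = 13*m/6)
q(-67) + 1/(19380 + (-10397 + 1076)) = (13/6)*(-67) + 1/(19380 + (-10397 + 1076)) = -871/6 + 1/(19380 - 9321) = -871/6 + 1/10059 = -973487/6706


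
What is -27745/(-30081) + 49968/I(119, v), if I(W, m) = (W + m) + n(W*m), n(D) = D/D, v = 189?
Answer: 503886871/3098343 ≈ 162.63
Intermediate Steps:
n(D) = 1
I(W, m) = 1 + W + m (I(W, m) = (W + m) + 1 = 1 + W + m)
-27745/(-30081) + 49968/I(119, v) = -27745/(-30081) + 49968/(1 + 119 + 189) = -27745*(-1/30081) + 49968/309 = 27745/30081 + 49968*(1/309) = 27745/30081 + 16656/103 = 503886871/3098343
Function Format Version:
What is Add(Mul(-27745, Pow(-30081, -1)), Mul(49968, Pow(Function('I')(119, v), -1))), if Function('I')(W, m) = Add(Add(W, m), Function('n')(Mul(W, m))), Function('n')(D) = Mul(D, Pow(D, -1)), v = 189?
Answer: Rational(503886871, 3098343) ≈ 162.63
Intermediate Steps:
Function('n')(D) = 1
Function('I')(W, m) = Add(1, W, m) (Function('I')(W, m) = Add(Add(W, m), 1) = Add(1, W, m))
Add(Mul(-27745, Pow(-30081, -1)), Mul(49968, Pow(Function('I')(119, v), -1))) = Add(Mul(-27745, Pow(-30081, -1)), Mul(49968, Pow(Add(1, 119, 189), -1))) = Add(Mul(-27745, Rational(-1, 30081)), Mul(49968, Pow(309, -1))) = Add(Rational(27745, 30081), Mul(49968, Rational(1, 309))) = Add(Rational(27745, 30081), Rational(16656, 103)) = Rational(503886871, 3098343)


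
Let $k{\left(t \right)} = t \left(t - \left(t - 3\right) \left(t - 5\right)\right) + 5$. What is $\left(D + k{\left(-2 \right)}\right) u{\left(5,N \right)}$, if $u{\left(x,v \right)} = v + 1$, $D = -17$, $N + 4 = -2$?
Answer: $-310$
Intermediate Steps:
$N = -6$ ($N = -4 - 2 = -6$)
$u{\left(x,v \right)} = 1 + v$
$k{\left(t \right)} = 5 + t \left(t - \left(-5 + t\right) \left(-3 + t\right)\right)$ ($k{\left(t \right)} = t \left(t - \left(-3 + t\right) \left(-5 + t\right)\right) + 5 = t \left(t - \left(-5 + t\right) \left(-3 + t\right)\right) + 5 = 5 + t \left(t - \left(-5 + t\right) \left(-3 + t\right)\right)$)
$\left(D + k{\left(-2 \right)}\right) u{\left(5,N \right)} = \left(-17 + \left(5 - \left(-2\right)^{3} - -30 + 9 \left(-2\right)^{2}\right)\right) \left(1 - 6\right) = \left(-17 + \left(5 - -8 + 30 + 9 \cdot 4\right)\right) \left(-5\right) = \left(-17 + \left(5 + 8 + 30 + 36\right)\right) \left(-5\right) = \left(-17 + 79\right) \left(-5\right) = 62 \left(-5\right) = -310$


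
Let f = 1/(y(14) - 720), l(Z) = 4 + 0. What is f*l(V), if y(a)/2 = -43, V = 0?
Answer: -2/403 ≈ -0.0049628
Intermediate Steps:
y(a) = -86 (y(a) = 2*(-43) = -86)
l(Z) = 4
f = -1/806 (f = 1/(-86 - 720) = 1/(-806) = -1/806 ≈ -0.0012407)
f*l(V) = -1/806*4 = -2/403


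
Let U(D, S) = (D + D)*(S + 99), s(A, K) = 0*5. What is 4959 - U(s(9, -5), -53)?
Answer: 4959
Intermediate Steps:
s(A, K) = 0
U(D, S) = 2*D*(99 + S) (U(D, S) = (2*D)*(99 + S) = 2*D*(99 + S))
4959 - U(s(9, -5), -53) = 4959 - 2*0*(99 - 53) = 4959 - 2*0*46 = 4959 - 1*0 = 4959 + 0 = 4959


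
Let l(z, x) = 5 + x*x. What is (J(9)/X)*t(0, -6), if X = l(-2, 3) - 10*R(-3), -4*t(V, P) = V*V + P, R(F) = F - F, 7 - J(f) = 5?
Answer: 3/14 ≈ 0.21429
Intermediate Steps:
J(f) = 2 (J(f) = 7 - 1*5 = 7 - 5 = 2)
l(z, x) = 5 + x²
R(F) = 0
t(V, P) = -P/4 - V²/4 (t(V, P) = -(V*V + P)/4 = -(V² + P)/4 = -(P + V²)/4 = -P/4 - V²/4)
X = 14 (X = (5 + 3²) - 10*0 = (5 + 9) + 0 = 14 + 0 = 14)
(J(9)/X)*t(0, -6) = (2/14)*(-¼*(-6) - ¼*0²) = (2*(1/14))*(3/2 - ¼*0) = (3/2 + 0)/7 = (⅐)*(3/2) = 3/14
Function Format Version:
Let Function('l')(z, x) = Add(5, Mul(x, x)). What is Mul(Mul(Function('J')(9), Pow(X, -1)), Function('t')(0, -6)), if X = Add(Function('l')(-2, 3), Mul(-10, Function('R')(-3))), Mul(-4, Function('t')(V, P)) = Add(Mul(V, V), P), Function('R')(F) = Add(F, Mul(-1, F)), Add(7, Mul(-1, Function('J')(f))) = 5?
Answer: Rational(3, 14) ≈ 0.21429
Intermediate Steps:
Function('J')(f) = 2 (Function('J')(f) = Add(7, Mul(-1, 5)) = Add(7, -5) = 2)
Function('l')(z, x) = Add(5, Pow(x, 2))
Function('R')(F) = 0
Function('t')(V, P) = Add(Mul(Rational(-1, 4), P), Mul(Rational(-1, 4), Pow(V, 2))) (Function('t')(V, P) = Mul(Rational(-1, 4), Add(Mul(V, V), P)) = Mul(Rational(-1, 4), Add(Pow(V, 2), P)) = Mul(Rational(-1, 4), Add(P, Pow(V, 2))) = Add(Mul(Rational(-1, 4), P), Mul(Rational(-1, 4), Pow(V, 2))))
X = 14 (X = Add(Add(5, Pow(3, 2)), Mul(-10, 0)) = Add(Add(5, 9), 0) = Add(14, 0) = 14)
Mul(Mul(Function('J')(9), Pow(X, -1)), Function('t')(0, -6)) = Mul(Mul(2, Pow(14, -1)), Add(Mul(Rational(-1, 4), -6), Mul(Rational(-1, 4), Pow(0, 2)))) = Mul(Mul(2, Rational(1, 14)), Add(Rational(3, 2), Mul(Rational(-1, 4), 0))) = Mul(Rational(1, 7), Add(Rational(3, 2), 0)) = Mul(Rational(1, 7), Rational(3, 2)) = Rational(3, 14)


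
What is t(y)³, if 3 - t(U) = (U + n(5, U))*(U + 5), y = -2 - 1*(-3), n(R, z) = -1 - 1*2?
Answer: 3375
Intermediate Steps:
n(R, z) = -3 (n(R, z) = -1 - 2 = -3)
y = 1 (y = -2 + 3 = 1)
t(U) = 3 - (-3 + U)*(5 + U) (t(U) = 3 - (U - 3)*(U + 5) = 3 - (-3 + U)*(5 + U))
t(y)³ = (18 - 1*1² - 2*1)³ = (18 - 1*1 - 2)³ = (18 - 1 - 2)³ = 15³ = 3375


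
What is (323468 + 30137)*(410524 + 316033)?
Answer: 256914187985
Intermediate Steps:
(323468 + 30137)*(410524 + 316033) = 353605*726557 = 256914187985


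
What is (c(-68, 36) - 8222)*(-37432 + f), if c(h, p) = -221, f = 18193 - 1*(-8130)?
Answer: 93793287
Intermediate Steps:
f = 26323 (f = 18193 + 8130 = 26323)
(c(-68, 36) - 8222)*(-37432 + f) = (-221 - 8222)*(-37432 + 26323) = -8443*(-11109) = 93793287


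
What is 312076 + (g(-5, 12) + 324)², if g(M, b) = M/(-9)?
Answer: 33810397/81 ≈ 4.1741e+5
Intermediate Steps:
g(M, b) = -M/9 (g(M, b) = M*(-⅑) = -M/9)
312076 + (g(-5, 12) + 324)² = 312076 + (-⅑*(-5) + 324)² = 312076 + (5/9 + 324)² = 312076 + (2921/9)² = 312076 + 8532241/81 = 33810397/81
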